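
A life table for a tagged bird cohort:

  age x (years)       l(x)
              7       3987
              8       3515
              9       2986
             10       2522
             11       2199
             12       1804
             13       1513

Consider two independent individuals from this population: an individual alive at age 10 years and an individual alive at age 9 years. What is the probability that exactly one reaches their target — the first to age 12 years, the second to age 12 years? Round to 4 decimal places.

0.4552

p₁ = l(12)/l(10) = 1804/2522 = 0.715305; p₂ = l(12)/l(9) = 1804/2986 = 0.604153.
P(exactly one) = p₁(1−p₂) + (1−p₁)p₂ = 0.283151 + 0.171999 = 0.455151.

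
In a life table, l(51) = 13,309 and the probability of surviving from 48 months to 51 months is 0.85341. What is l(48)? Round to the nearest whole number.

15595

l(48) = l(51) / p = 13,309 / 0.85341 = 15595.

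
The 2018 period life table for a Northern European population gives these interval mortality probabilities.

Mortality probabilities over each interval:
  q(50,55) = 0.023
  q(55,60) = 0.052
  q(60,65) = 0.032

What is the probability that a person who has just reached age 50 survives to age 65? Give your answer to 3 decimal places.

The overall survival probability is (1 − 0.023) × (1 − 0.052) × (1 − 0.032).
= 0.977 × 0.948 × 0.968 = 0.896558.

0.897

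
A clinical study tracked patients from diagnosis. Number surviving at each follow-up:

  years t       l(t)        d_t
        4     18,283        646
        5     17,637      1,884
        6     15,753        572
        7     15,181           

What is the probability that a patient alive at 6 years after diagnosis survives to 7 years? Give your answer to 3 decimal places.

0.964

The conditional survival probability is l(7)/l(6) = 15,181/15,753 = 0.963689.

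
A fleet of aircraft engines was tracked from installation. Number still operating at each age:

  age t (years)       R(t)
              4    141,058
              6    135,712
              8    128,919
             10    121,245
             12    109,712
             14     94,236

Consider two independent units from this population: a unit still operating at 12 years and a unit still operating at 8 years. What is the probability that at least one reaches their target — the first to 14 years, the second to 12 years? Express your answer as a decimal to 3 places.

0.979

p₁ = R(14)/R(12) = 94,236/109,712 = 0.858940; p₂ = R(12)/R(8) = 109,712/128,919 = 0.851015.
P(at least one) = 1 − (1−p₁)(1−p₂) = 1 − 0.141060 × 0.148985 = 0.978984.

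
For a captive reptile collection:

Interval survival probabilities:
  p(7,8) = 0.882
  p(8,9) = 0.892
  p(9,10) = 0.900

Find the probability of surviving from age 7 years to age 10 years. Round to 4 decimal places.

Survival from 7 to 10 is the product of surviving each interval: 0.882 × 0.892 × 0.900.
= 0.708070.

0.7081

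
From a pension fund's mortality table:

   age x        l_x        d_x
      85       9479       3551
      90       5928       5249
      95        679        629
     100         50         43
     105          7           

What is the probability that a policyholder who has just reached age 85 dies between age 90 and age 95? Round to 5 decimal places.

We want 5|5q85 = (l_90 − l_95)/l_85.
This is the probability of reaching 90 but not 95, conditional on being alive at 85: (l_90 − l_95) / l_85.
= (5928 − 679) / 9479 = 5249 / 9479 = 0.553750.

0.55375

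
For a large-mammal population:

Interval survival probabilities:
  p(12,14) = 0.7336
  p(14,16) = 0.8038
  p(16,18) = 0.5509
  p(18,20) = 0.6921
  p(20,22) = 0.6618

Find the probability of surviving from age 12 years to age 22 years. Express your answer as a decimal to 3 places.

0.149

Chaining the interval survival probabilities: 0.7336 × 0.8038 × 0.5509 × 0.6921 × 0.6618.
= 0.148791.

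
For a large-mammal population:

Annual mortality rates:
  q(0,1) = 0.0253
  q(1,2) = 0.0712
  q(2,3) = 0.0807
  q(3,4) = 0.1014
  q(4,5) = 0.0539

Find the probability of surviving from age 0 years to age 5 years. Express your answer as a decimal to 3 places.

Chaining the interval survival probabilities: (1 − 0.0253) × (1 − 0.0712) × (1 − 0.0807) × (1 − 0.1014) × (1 − 0.0539).
= 0.9747 × 0.9288 × 0.9193 × 0.8986 × 0.9461 = 0.707545.

0.708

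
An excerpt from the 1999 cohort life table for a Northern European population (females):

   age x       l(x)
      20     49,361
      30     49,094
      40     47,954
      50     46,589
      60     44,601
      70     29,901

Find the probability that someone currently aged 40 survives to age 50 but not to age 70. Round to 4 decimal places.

0.3480

This is the probability of reaching 50 but not 70, conditional on being alive at 40: (l(50) − l(70)) / l(40).
= (46,589 − 29,901) / 47,954 = 16,688 / 47,954 = 0.348000.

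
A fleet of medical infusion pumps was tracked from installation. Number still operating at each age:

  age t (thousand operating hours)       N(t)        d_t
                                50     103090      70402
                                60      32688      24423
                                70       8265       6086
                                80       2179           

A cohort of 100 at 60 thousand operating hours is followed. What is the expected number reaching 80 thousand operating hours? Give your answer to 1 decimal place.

The relevant probability is 2179/32688 = 0.066661.
Expected number = 100 × 0.066661 = 6.7.

6.7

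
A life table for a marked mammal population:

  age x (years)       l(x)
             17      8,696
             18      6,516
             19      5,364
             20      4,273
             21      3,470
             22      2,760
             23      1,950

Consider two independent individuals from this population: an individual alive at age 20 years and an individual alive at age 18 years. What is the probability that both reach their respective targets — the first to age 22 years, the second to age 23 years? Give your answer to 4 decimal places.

p₁ = l(22)/l(20) = 2,760/4,273 = 0.645916; p₂ = l(23)/l(18) = 1,950/6,516 = 0.299263.
P(both) = p₁ × p₂ = 0.645916 × 0.299263 = 0.193299.

0.1933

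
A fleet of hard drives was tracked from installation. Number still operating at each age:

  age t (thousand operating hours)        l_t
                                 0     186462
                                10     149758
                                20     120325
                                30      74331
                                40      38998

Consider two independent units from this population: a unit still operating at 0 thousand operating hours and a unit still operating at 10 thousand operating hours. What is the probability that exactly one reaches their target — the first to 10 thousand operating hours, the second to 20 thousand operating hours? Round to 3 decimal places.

0.316

p₁ = l_10/l_0 = 149758/186462 = 0.803156; p₂ = l_20/l_10 = 120325/149758 = 0.803463.
P(exactly one) = p₁(1−p₂) + (1−p₁)p₂ = 0.157850 + 0.158157 = 0.316007.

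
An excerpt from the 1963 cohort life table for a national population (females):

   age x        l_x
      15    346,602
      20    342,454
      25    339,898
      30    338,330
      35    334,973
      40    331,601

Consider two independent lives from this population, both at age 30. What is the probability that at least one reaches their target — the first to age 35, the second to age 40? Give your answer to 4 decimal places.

0.9998

p₁ = l_35/l_30 = 334,973/338,330 = 0.990078; p₂ = l_40/l_30 = 331,601/338,330 = 0.980111.
P(at least one) = 1 − (1−p₁)(1−p₂) = 1 − 0.009922 × 0.019889 = 0.999803.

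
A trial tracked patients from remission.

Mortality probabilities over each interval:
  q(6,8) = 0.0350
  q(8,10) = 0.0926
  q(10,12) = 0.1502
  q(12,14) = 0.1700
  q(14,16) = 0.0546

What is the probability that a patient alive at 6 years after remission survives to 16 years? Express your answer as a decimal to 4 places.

0.5839

P(survive 6→16) = (1 − 0.0350) × (1 − 0.0926) × (1 − 0.1502) × (1 − 0.1700) × (1 − 0.0546).
= 0.9650 × 0.9074 × 0.8498 × 0.8300 × 0.9454 = 0.583897.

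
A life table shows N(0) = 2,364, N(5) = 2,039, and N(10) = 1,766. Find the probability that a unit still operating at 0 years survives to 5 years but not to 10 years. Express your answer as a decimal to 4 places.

0.1155

This is the probability of reaching 5 but not 10, conditional on being operational at 0: (N(5) − N(10)) / N(0).
= (2,039 − 1,766) / 2,364 = 273 / 2,364 = 0.115482.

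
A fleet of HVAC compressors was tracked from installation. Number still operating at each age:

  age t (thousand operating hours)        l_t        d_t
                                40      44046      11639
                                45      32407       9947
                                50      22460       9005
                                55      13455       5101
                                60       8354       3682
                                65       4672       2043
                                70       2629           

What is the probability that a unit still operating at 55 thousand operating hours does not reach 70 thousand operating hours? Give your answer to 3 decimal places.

P(fail before 70 | operational at 55) = 1 − l_70/l_55 = 1 − 2629/13455 = (10826)/13455 = 0.804608.

0.805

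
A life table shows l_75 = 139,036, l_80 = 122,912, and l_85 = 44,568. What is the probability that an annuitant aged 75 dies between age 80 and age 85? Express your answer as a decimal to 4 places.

0.5635

This is the probability of reaching 80 but not 85, conditional on being alive at 75: (l_80 − l_85) / l_75.
= (122,912 − 44,568) / 139,036 = 78,344 / 139,036 = 0.563480.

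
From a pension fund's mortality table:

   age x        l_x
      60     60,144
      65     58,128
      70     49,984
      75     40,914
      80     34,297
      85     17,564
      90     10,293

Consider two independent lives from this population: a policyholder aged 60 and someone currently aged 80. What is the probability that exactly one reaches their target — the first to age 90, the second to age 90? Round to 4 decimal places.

0.3685

p₁ = l_90/l_60 = 10,293/60,144 = 0.171139; p₂ = l_90/l_80 = 10,293/34,297 = 0.300114.
P(exactly one) = p₁(1−p₂) + (1−p₁)p₂ = 0.119778 + 0.248753 = 0.368531.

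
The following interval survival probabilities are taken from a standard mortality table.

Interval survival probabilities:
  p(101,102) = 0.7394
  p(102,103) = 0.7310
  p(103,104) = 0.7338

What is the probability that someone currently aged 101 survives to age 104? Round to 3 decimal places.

0.397

P(survive 101→104) = 0.7394 × 0.7310 × 0.7338.
= 0.396620.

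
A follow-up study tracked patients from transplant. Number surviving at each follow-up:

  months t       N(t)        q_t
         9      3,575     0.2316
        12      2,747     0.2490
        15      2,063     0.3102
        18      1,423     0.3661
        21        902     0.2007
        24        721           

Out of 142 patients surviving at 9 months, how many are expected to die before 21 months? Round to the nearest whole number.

The relevant probability is 1 − 902/3,575 = 0.747692.
Expected number = 142 × 0.747692 = 106.

106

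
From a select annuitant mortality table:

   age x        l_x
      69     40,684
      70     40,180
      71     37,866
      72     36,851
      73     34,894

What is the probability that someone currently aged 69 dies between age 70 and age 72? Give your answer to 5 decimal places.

0.08183

This is the probability of reaching 70 but not 72, conditional on being alive at 69: (l_70 − l_72) / l_69.
= (40,180 − 36,851) / 40,684 = 3,329 / 40,684 = 0.081826.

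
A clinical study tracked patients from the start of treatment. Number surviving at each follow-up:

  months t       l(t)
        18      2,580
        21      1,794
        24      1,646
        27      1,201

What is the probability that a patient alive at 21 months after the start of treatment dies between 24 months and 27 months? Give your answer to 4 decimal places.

0.2480

This is the probability of reaching 24 but not 27, conditional on being alive at 21: (l(24) − l(27)) / l(21).
= (1,646 − 1,201) / 1,794 = 445 / 1,794 = 0.248049.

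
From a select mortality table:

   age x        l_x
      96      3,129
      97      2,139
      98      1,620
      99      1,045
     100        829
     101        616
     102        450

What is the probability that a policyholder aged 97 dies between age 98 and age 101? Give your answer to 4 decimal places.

0.4694

We want 1|3q97 = (l_98 − l_101)/l_97.
This is the probability of reaching 98 but not 101, conditional on being alive at 97: (l_98 − l_101) / l_97.
= (1,620 − 616) / 2,139 = 1,004 / 2,139 = 0.469378.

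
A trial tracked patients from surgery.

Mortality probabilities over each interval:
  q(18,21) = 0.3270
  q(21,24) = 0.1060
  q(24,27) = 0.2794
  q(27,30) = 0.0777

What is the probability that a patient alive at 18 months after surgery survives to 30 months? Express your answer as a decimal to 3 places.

Chaining the interval survival probabilities: (1 − 0.3270) × (1 − 0.1060) × (1 − 0.2794) × (1 − 0.0777).
= 0.6730 × 0.8940 × 0.7206 × 0.9223 = 0.399870.

0.400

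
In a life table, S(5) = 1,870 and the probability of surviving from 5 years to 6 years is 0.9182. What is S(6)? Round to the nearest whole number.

S(6) = S(5) × p = 1,870 × 0.9182 = 1717.

1717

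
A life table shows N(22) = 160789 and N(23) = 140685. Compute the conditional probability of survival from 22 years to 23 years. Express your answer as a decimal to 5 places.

The conditional survival probability is N(23)/N(22) = 140685/160789 = 0.874967.

0.87497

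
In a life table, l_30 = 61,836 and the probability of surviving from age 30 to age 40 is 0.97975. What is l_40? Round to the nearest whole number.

l_40 = l_30 × p = 61,836 × 0.97975 = 60584.

60584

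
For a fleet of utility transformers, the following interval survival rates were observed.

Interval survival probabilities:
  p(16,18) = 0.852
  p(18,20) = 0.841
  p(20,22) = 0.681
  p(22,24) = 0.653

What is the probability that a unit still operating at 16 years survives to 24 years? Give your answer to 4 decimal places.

0.3186

P(survive 16→24) = 0.852 × 0.841 × 0.681 × 0.653.
= 0.318637.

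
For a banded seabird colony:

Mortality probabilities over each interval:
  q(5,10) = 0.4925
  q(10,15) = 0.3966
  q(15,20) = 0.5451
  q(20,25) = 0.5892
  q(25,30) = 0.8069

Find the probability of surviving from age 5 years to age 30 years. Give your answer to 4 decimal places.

0.0111

Chaining the interval survival probabilities: (1 − 0.4925) × (1 − 0.3966) × (1 − 0.5451) × (1 − 0.5892) × (1 − 0.8069).
= 0.5075 × 0.6034 × 0.4549 × 0.4108 × 0.1931 = 0.011050.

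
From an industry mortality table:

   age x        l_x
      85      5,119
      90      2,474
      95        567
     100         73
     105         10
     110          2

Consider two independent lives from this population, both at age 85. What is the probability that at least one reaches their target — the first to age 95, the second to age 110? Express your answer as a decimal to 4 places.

p₁ = l_95/l_85 = 567/5,119 = 0.110764; p₂ = l_110/l_85 = 2/5,119 = 0.000391.
P(at least one) = 1 − (1−p₁)(1−p₂) = 1 − 0.889236 × 0.999609 = 0.111112.

0.1111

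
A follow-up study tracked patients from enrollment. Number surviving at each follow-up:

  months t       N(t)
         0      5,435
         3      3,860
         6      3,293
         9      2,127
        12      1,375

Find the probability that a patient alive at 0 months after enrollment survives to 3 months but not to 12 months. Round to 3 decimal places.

0.457

This is the probability of reaching 3 but not 12, conditional on being alive at 0: (N(3) − N(12)) / N(0).
= (3,860 − 1,375) / 5,435 = 2,485 / 5,435 = 0.457222.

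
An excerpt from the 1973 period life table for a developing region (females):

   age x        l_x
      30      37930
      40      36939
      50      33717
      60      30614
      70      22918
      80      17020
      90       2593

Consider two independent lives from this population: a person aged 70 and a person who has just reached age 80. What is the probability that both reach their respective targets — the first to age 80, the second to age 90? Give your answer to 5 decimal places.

p₁ = l_80/l_70 = 17020/22918 = 0.742648; p₂ = l_90/l_80 = 2593/17020 = 0.152350.
P(both) = p₁ × p₂ = 0.742648 × 0.152350 = 0.113142.

0.11314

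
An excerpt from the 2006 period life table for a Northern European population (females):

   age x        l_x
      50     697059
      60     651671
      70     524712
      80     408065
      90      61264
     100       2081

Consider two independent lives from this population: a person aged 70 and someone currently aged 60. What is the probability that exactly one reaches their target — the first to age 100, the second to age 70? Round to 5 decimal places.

0.80276

p₁ = l_100/l_70 = 2081/524712 = 0.003966; p₂ = l_70/l_60 = 524712/651671 = 0.805179.
P(exactly one) = p₁(1−p₂) + (1−p₁)p₂ = 0.000773 + 0.801986 = 0.802758.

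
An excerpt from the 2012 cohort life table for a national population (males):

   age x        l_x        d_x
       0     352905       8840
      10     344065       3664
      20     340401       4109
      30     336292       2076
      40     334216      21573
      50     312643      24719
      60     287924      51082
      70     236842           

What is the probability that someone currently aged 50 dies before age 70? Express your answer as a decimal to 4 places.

0.2425

P(die before 70 | alive at 50) = 1 − l_70/l_50 = 1 − 236842/312643 = (75801)/312643 = 0.242452.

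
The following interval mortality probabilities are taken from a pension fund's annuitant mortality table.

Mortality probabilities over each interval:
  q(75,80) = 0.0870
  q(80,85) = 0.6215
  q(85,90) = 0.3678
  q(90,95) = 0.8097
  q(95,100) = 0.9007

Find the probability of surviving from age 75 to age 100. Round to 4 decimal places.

P(survive 75→100) = (1 − 0.0870) × (1 − 0.6215) × (1 − 0.3678) × (1 − 0.8097) × (1 − 0.9007).
= 0.9130 × 0.3785 × 0.6322 × 0.1903 × 0.0993 = 0.004128.

0.0041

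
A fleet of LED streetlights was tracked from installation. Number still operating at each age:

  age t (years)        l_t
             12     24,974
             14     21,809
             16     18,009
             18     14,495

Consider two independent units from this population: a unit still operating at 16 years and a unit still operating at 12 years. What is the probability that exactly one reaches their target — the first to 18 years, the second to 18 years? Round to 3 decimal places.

0.451

p₁ = l_18/l_16 = 14,495/18,009 = 0.804875; p₂ = l_18/l_12 = 14,495/24,974 = 0.580404.
P(exactly one) = p₁(1−p₂) + (1−p₁)p₂ = 0.337722 + 0.113251 = 0.450974.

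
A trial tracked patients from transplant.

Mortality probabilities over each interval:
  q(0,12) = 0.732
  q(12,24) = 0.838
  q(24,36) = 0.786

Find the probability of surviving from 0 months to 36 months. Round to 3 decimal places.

The overall survival probability is (1 − 0.732) × (1 − 0.838) × (1 − 0.786).
= 0.268 × 0.162 × 0.214 = 0.009291.

0.009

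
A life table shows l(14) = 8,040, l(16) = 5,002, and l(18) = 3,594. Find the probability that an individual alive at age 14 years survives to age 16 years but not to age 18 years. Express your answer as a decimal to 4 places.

0.1751

This is the probability of reaching 16 but not 18, conditional on being alive at 14: (l(16) − l(18)) / l(14).
= (5,002 − 3,594) / 8,040 = 1,408 / 8,040 = 0.175124.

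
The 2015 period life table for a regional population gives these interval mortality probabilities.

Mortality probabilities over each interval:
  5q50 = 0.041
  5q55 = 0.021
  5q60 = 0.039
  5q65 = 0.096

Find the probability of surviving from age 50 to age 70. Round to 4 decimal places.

0.8156

Survival from 50 to 70 is the product of surviving each interval: (1 − 0.041) × (1 − 0.021) × (1 − 0.039) × (1 − 0.096).
= 0.959 × 0.979 × 0.961 × 0.904 = 0.815630.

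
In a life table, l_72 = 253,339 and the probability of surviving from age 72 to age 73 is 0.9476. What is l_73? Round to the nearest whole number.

240064

l_73 = l_72 × p = 253,339 × 0.9476 = 240064.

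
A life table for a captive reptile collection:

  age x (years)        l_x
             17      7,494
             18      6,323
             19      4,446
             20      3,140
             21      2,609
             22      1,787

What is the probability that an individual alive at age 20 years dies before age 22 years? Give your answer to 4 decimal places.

P(die before 22 | alive at 20) = 1 − l_22/l_20 = 1 − 1,787/3,140 = (1,353)/3,140 = 0.430892.

0.4309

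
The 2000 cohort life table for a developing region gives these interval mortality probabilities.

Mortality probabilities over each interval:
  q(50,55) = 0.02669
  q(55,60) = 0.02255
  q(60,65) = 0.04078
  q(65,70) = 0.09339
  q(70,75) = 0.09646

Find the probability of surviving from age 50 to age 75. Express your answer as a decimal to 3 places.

0.748

Chaining the interval survival probabilities: (1 − 0.02669) × (1 − 0.02255) × (1 − 0.04078) × (1 − 0.09339) × (1 − 0.09646).
= 0.97331 × 0.97745 × 0.95922 × 0.90661 × 0.90354 = 0.747536.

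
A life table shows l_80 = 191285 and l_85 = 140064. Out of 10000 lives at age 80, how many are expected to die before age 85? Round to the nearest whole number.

2678

The relevant probability is 1 − 140064/191285 = 0.267773.
Expected number = 10000 × 0.267773 = 2678.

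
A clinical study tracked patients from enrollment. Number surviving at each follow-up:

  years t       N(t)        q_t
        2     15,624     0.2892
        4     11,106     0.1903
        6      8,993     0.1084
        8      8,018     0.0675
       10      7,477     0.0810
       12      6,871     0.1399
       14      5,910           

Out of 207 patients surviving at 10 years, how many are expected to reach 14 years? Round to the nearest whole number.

The relevant probability is 5,910/7,477 = 0.790424.
Expected number = 207 × 0.790424 = 164.

164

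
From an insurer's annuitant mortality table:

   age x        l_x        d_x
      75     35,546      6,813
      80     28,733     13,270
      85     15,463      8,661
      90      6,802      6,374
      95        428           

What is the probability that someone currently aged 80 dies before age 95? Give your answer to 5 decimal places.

P(die before 95 | alive at 80) = 1 − l_95/l_80 = 1 − 428/28,733 = (28,305)/28,733 = 0.985104.

0.98510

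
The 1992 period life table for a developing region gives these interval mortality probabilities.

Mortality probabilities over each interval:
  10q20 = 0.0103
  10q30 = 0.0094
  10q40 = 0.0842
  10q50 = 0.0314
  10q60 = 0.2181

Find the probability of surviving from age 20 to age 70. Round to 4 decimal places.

50p20 = (1 − 0.0103) × (1 − 0.0094) × (1 − 0.0842) × (1 − 0.0314) × (1 − 0.2181).
= 0.9897 × 0.9906 × 0.9158 × 0.9686 × 0.7819 = 0.679983.

0.6800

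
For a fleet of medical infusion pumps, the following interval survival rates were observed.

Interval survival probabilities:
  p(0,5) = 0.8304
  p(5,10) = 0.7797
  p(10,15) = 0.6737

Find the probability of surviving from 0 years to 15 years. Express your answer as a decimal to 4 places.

0.4362

The overall survival probability is 0.8304 × 0.7797 × 0.6737.
= 0.436196.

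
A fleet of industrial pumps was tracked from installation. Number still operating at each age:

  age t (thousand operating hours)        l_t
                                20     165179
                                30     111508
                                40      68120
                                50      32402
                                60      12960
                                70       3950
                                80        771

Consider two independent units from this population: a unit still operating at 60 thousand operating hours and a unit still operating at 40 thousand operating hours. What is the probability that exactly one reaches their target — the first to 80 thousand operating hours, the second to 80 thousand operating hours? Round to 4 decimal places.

0.0695

p₁ = l_80/l_60 = 771/12960 = 0.059491; p₂ = l_80/l_40 = 771/68120 = 0.011318.
P(exactly one) = p₁(1−p₂) + (1−p₁)p₂ = 0.058818 + 0.010645 = 0.069462.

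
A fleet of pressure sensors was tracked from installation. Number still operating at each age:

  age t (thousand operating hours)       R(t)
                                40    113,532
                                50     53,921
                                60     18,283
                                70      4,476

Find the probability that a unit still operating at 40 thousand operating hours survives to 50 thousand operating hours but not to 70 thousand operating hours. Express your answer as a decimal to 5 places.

This is the probability of reaching 50 but not 70, conditional on being operational at 40: (R(50) − R(70)) / R(40).
= (53,921 − 4,476) / 113,532 = 49,445 / 113,532 = 0.435516.

0.43552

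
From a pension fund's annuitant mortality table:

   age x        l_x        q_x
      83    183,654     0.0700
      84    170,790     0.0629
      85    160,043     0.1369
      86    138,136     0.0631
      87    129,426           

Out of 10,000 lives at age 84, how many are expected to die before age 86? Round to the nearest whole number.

The relevant probability is 1 − 138,136/170,790 = 0.191194.
Expected number = 10,000 × 0.191194 = 1912.

1912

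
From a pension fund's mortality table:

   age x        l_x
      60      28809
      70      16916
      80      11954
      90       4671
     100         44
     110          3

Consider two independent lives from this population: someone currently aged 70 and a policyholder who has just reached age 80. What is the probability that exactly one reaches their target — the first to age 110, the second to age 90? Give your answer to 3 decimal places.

p₁ = l_110/l_70 = 3/16916 = 0.000177; p₂ = l_90/l_80 = 4671/11954 = 0.390748.
P(exactly one) = p₁(1−p₂) + (1−p₁)p₂ = 0.000108 + 0.390679 = 0.390787.

0.391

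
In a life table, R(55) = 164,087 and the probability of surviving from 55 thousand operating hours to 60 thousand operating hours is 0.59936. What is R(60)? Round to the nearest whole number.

98347

R(60) = R(55) × p = 164,087 × 0.59936 = 98347.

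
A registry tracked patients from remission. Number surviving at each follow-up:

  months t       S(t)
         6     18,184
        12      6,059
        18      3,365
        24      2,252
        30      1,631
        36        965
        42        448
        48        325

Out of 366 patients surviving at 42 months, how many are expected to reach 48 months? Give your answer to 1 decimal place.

The relevant probability is 325/448 = 0.725446.
Expected number = 366 × 0.725446 = 265.5.

265.5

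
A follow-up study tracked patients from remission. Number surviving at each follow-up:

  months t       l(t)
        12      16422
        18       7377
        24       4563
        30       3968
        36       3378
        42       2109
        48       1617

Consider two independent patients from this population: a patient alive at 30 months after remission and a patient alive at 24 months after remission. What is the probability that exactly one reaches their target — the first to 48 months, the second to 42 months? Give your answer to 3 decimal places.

0.493

p₁ = l(48)/l(30) = 1617/3968 = 0.407510; p₂ = l(42)/l(24) = 2109/4563 = 0.462196.
P(exactly one) = p₁(1−p₂) + (1−p₁)p₂ = 0.219161 + 0.273847 = 0.493007.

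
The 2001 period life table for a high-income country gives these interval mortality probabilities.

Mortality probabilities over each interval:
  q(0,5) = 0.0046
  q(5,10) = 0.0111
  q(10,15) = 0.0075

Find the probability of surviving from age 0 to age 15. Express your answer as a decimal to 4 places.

Survival from 0 to 15 is the product of surviving each interval: (1 − 0.0046) × (1 − 0.0111) × (1 − 0.0075).
= 0.9954 × 0.9889 × 0.9925 = 0.976968.

0.9770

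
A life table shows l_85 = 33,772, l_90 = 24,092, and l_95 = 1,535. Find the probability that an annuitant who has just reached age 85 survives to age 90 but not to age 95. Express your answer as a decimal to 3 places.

This is the probability of reaching 90 but not 95, conditional on being alive at 85: (l_90 − l_95) / l_85.
= (24,092 − 1,535) / 33,772 = 22,557 / 33,772 = 0.667920.

0.668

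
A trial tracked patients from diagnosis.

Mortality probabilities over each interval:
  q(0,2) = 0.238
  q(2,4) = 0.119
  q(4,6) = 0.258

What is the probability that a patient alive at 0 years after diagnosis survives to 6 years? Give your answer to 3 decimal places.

0.498

The overall survival probability is (1 − 0.238) × (1 − 0.119) × (1 − 0.258).
= 0.762 × 0.881 × 0.742 = 0.498121.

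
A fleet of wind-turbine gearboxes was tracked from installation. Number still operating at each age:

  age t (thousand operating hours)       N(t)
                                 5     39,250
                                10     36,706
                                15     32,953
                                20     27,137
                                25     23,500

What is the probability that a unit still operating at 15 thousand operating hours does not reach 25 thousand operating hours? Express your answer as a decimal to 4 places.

0.2869

P(fail before 25 | operational at 15) = 1 − N(25)/N(15) = 1 − 23,500/32,953 = (9,453)/32,953 = 0.286863.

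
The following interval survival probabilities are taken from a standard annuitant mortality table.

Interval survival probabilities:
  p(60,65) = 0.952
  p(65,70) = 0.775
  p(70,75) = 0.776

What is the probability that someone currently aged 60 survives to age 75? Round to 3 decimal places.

0.573

The overall survival probability is 0.952 × 0.775 × 0.776.
= 0.572533.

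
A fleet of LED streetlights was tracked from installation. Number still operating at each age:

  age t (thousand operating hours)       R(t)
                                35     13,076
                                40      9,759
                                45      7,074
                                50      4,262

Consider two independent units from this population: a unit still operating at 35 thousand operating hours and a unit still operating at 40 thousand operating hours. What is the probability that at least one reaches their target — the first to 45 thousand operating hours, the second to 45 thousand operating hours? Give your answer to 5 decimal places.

p₁ = R(45)/R(35) = 7,074/13,076 = 0.540991; p₂ = R(45)/R(40) = 7,074/9,759 = 0.724869.
P(at least one) = 1 − (1−p₁)(1−p₂) = 1 − 0.459009 × 0.275131 = 0.873712.

0.87371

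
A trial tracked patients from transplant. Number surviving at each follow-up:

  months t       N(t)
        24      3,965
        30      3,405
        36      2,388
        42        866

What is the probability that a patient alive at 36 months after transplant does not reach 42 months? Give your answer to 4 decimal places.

0.6374

P(die before 42 | alive at 36) = 1 − N(42)/N(36) = 1 − 866/2,388 = (1,522)/2,388 = 0.637353.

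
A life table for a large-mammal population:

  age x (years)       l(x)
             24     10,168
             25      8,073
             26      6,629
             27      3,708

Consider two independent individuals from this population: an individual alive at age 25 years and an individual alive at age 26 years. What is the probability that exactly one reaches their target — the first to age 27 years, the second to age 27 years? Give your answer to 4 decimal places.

0.5048

p₁ = l(27)/l(25) = 3,708/8,073 = 0.459309; p₂ = l(27)/l(26) = 3,708/6,629 = 0.559360.
P(exactly one) = p₁(1−p₂) + (1−p₁)p₂ = 0.202390 + 0.302441 = 0.504831.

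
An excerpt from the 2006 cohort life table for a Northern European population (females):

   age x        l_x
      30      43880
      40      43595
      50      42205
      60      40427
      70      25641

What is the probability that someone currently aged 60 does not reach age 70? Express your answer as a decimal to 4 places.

0.3657

P(die before 70 | alive at 60) = 1 − l_70/l_60 = 1 − 25641/40427 = (14786)/40427 = 0.365746.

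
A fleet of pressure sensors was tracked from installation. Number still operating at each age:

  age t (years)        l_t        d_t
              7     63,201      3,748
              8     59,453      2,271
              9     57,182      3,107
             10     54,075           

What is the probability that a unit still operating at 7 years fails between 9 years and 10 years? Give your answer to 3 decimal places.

0.049

This is the probability of reaching 9 but not 10, conditional on being operational at 7: (l_9 − l_10) / l_7.
= (57,182 − 54,075) / 63,201 = 3,107 / 63,201 = 0.049161.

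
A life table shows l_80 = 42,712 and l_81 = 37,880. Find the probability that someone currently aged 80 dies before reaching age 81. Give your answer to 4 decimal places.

P(die before 81 | alive at 80) = 1 − l_81/l_80 = 1 − 37,880/42,712 = (4,832)/42,712 = 0.113130.

0.1131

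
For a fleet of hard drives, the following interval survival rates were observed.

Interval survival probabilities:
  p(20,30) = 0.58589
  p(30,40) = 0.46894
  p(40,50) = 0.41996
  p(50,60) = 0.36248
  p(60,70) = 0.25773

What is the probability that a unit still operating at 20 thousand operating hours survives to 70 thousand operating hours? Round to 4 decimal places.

0.0108

P(survive 20→70) = 0.58589 × 0.46894 × 0.41996 × 0.36248 × 0.25773.
= 0.010779.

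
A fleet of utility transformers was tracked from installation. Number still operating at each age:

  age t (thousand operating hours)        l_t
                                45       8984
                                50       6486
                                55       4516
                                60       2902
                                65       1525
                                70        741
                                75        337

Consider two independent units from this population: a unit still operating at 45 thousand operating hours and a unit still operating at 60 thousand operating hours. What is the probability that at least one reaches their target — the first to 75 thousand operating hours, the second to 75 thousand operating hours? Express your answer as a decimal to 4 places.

p₁ = l_75/l_45 = 337/8984 = 0.037511; p₂ = l_75/l_60 = 337/2902 = 0.116127.
P(at least one) = 1 − (1−p₁)(1−p₂) = 1 − 0.962489 × 0.883873 = 0.149282.

0.1493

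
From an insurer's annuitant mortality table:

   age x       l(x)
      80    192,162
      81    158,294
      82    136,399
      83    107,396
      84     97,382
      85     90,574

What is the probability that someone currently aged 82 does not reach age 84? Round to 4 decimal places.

0.2861

P(die before 84 | alive at 82) = 1 − l(84)/l(82) = 1 − 97,382/136,399 = (39,017)/136,399 = 0.286050.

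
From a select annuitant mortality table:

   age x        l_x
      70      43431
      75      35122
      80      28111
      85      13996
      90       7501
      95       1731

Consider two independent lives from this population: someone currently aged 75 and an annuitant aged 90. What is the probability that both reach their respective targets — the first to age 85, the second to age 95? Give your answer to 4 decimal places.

p₁ = l_85/l_75 = 13996/35122 = 0.398497; p₂ = l_95/l_90 = 1731/7501 = 0.230769.
P(both) = p₁ × p₂ = 0.398497 × 0.230769 = 0.091961.

0.0920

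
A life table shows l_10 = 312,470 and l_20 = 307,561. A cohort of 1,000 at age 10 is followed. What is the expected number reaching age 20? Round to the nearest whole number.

984

The relevant probability is 307,561/312,470 = 0.984290.
Expected number = 1,000 × 0.984290 = 984.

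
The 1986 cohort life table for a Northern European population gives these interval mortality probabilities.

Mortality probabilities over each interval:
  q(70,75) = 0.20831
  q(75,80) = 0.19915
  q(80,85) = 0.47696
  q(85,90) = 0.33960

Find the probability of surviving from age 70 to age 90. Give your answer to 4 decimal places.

0.2190

P(survive 70→90) = (1 − 0.20831) × (1 − 0.19915) × (1 − 0.47696) × (1 − 0.33960).
= 0.79169 × 0.80085 × 0.52304 × 0.66040 = 0.219002.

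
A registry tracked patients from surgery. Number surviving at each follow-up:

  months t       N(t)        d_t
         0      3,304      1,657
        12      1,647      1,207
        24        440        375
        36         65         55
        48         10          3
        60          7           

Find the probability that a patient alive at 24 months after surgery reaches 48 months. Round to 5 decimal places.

The conditional survival probability is N(48)/N(24) = 10/440 = 0.022727.

0.02273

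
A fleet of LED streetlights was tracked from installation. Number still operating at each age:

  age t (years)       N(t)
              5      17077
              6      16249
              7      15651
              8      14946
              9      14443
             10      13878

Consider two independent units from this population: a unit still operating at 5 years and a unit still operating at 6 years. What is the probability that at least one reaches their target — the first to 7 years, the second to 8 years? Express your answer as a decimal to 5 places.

0.99330

p₁ = N(7)/N(5) = 15651/17077 = 0.916496; p₂ = N(8)/N(6) = 14946/16249 = 0.919810.
P(at least one) = 1 − (1−p₁)(1−p₂) = 1 − 0.083504 × 0.080190 = 0.993304.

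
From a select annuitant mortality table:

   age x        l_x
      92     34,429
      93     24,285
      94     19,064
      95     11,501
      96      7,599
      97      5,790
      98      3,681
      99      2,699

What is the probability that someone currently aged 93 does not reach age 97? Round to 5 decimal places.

P(die before 97 | alive at 93) = 1 − l_97/l_93 = 1 − 5,790/24,285 = (18,495)/24,285 = 0.761581.

0.76158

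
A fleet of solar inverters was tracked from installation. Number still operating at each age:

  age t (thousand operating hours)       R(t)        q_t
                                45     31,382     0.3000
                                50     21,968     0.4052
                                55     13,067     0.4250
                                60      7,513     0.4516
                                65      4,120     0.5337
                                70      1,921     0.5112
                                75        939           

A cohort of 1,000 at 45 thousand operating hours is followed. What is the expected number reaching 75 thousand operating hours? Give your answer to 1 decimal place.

The relevant probability is 939/31,382 = 0.029922.
Expected number = 1,000 × 0.029922 = 29.9.

29.9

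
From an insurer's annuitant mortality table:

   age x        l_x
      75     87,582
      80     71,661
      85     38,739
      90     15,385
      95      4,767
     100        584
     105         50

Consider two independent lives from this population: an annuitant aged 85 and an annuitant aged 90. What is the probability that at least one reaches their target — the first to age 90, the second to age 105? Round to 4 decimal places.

0.3991

p₁ = l_90/l_85 = 15,385/38,739 = 0.397145; p₂ = l_105/l_90 = 50/15,385 = 0.003250.
P(at least one) = 1 − (1−p₁)(1−p₂) = 1 − 0.602855 × 0.996750 = 0.399104.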